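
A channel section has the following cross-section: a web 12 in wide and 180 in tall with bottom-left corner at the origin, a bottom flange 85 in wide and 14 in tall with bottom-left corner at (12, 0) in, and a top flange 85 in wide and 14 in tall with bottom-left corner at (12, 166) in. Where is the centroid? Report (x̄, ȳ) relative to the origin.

x̄ = 31.43 in, ȳ = 90.00 in

web: A = 12 × 180 = 2160.00, centroid at (6.00, 90.00).
bottom flange: A = 85 × 14 = 1190.00, centroid at (54.50, 7.00).
top flange: A = 85 × 14 = 1190.00, centroid at (54.50, 173.00).
ΣA = 4540.00 in², ΣAx̄ = 142670.00 in³, ΣAȳ = 408600.00 in³.
x̄ = 142670.00/4540.00 = 31.43 in; ȳ = 408600.00/4540.00 = 90.00 in.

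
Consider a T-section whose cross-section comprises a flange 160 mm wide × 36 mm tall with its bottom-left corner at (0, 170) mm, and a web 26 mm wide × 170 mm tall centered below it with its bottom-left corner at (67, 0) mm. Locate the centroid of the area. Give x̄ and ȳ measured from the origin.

x̄ = 80.00 mm, ȳ = 143.28 mm

Part | A | x̄ᵢ | ȳᵢ | A·x̄ᵢ | A·ȳᵢ
web | 4420.00 | 80.00 | 85.00 | 353600.00 | 375700.00
flange | 5760.00 | 80.00 | 188.00 | 460800.00 | 1082880.00
Σ | 10180.00 |  |  | 814400.00 | 1458580.00
x̄ = 814400.00 / 10180.00 = 80.00 mm
ȳ = 1458580.00 / 10180.00 = 143.28 mm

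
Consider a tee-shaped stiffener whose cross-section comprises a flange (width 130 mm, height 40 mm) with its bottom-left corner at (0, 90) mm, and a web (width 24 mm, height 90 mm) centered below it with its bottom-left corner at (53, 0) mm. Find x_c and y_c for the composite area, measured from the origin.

x_c = 65.00 mm, y_c = 90.92 mm

web: A = 24 × 90 = 2160.00, centroid at (65.00, 45.00).
flange: A = 130 × 40 = 5200.00, centroid at (65.00, 110.00).
ΣA = 7360.00 mm², ΣAx_c = 478400.00 mm³, ΣAy_c = 669200.00 mm³.
x_c = 478400.00/7360.00 = 65.00 mm; y_c = 669200.00/7360.00 = 90.92 mm.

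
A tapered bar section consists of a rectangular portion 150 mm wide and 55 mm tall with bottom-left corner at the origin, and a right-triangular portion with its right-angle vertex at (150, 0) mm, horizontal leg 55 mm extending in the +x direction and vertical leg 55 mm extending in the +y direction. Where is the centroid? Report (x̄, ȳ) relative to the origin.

rectangular portion: A = 150 × 55 = 8250.00, centroid at (75.00, 27.50).
triangular portion: A = ½·55·55 = 1512.50, centroid at (168.33, 18.33).
ΣA = 9762.50 mm², ΣAx̄ = 873354.17 mm³, ΣAȳ = 254604.17 mm³.
x̄ = 873354.17/9762.50 = 89.46 mm; ȳ = 254604.17/9762.50 = 26.08 mm.

x̄ = 89.46 mm, ȳ = 26.08 mm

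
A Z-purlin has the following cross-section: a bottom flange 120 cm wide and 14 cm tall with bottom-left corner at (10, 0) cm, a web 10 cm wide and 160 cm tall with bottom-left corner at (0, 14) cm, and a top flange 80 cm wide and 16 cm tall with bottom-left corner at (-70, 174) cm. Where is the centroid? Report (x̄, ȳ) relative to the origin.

x̄ = 19.12 cm, ȳ = 86.65 cm

bottom flange: A = 120 × 14 = 1680.00, centroid at (70.00, 7.00).
web: A = 10 × 160 = 1600.00, centroid at (5.00, 94.00).
top flange: A = 80 × 16 = 1280.00, centroid at (-30.00, 182.00).
ΣA = 4560.00 cm², ΣAx̄ = 87200.00 cm³, ΣAȳ = 395120.00 cm³.
x̄ = 87200.00/4560.00 = 19.12 cm; ȳ = 395120.00/4560.00 = 86.65 cm.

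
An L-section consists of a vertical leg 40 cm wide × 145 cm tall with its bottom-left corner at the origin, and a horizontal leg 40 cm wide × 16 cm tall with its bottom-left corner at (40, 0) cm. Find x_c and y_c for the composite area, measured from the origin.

Part | A | x̄ᵢ | ȳᵢ | A·x̄ᵢ | A·ȳᵢ
vertical leg | 5800.00 | 20.00 | 72.50 | 116000.00 | 420500.00
horizontal leg | 640.00 | 60.00 | 8.00 | 38400.00 | 5120.00
Σ | 6440.00 |  |  | 154400.00 | 425620.00
x_c = 154400.00 / 6440.00 = 23.98 cm
y_c = 425620.00 / 6440.00 = 66.09 cm

x_c = 23.98 cm, y_c = 66.09 cm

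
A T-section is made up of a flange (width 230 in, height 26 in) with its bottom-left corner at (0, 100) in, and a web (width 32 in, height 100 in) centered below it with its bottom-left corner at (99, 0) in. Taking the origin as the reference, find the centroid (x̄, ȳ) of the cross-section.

web: A = 32 × 100 = 3200.00, centroid at (115.00, 50.00).
flange: A = 230 × 26 = 5980.00, centroid at (115.00, 113.00).
ΣA = 9180.00 in², ΣAx̄ = 1055700.00 in³, ΣAȳ = 835740.00 in³.
x̄ = 1055700.00/9180.00 = 115.00 in; ȳ = 835740.00/9180.00 = 91.04 in.

x̄ = 115.00 in, ȳ = 91.04 in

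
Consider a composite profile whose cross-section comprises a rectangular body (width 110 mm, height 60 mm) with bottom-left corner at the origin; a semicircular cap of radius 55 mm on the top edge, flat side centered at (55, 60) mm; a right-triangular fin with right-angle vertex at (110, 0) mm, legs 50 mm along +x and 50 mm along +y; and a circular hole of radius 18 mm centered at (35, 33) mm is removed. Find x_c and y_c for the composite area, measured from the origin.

x_c = 64.49 mm, y_c = 50.18 mm

rectangular body: A = 110 × 60 = 6600.00, centroid at (55.00, 30.00).
semicircular top: A = ½π·55² = 4751.66, centroid at (55.00, 83.34).
triangular fin: A = ½·50·50 = 1250.00, centroid at (126.67, 16.67).
hole: A = −π·18² = -1017.88, centroid at (35.00, 33.00).
ΣA = 11583.78 mm²
ΣAx_c = (6600.00)(55.00) + (4751.66)(55.00) + (1250.00)(126.67) + (-1017.88)(35.00) = 747048.91 mm³
ΣAy_c = (6600.00)(30.00) + (4751.66)(83.34) + (1250.00)(16.67) + (-1017.88)(33.00) = 581259.62 mm³
x_c = 747048.91 / 11583.78 = 64.49 mm
y_c = 581259.62 / 11583.78 = 50.18 mm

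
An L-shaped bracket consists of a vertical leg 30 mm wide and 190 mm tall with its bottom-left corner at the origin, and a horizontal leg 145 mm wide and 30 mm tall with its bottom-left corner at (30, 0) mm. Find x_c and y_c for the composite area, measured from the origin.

x_c = 52.87 mm, y_c = 60.37 mm

vertical leg: A = 30 × 190 = 5700.00, centroid at (15.00, 95.00).
horizontal leg: A = 145 × 30 = 4350.00, centroid at (102.50, 15.00).
ΣA = 10050.00 mm², ΣAx_c = 531375.00 mm³, ΣAy_c = 606750.00 mm³.
x_c = 531375.00/10050.00 = 52.87 mm; y_c = 606750.00/10050.00 = 60.37 mm.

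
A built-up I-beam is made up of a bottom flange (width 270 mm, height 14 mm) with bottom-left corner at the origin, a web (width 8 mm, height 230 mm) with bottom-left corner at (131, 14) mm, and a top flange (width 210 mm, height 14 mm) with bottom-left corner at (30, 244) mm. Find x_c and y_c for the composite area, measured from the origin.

bottom flange: A = 270 × 14 = 3780.00, centroid at (135.00, 7.00).
web: A = 8 × 230 = 1840.00, centroid at (135.00, 129.00).
top flange: A = 210 × 14 = 2940.00, centroid at (135.00, 251.00).
ΣA = 8560.00 mm², ΣAx_c = 1155600.00 mm³, ΣAy_c = 1001760.00 mm³.
x_c = 1155600.00/8560.00 = 135.00 mm; y_c = 1001760.00/8560.00 = 117.03 mm.

x_c = 135.00 mm, y_c = 117.03 mm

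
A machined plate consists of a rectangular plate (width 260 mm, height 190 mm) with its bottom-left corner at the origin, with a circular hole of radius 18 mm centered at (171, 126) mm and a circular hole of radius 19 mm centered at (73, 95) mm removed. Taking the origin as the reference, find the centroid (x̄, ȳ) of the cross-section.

plate: A = 260 × 190 = 49400.00, centroid at (130.00, 95.00).
hole 1: A = −π·18² = -1017.88, centroid at (171.00, 126.00).
hole 2: A = −π·19² = -1134.11, centroid at (73.00, 95.00).
ΣA = 47248.01 mm², ΣAx̄ = 6165152.81 mm³, ΣAȳ = 4457006.70 mm³.
x̄ = 6165152.81/47248.01 = 130.48 mm; ȳ = 4457006.70/47248.01 = 94.33 mm.

x̄ = 130.48 mm, ȳ = 94.33 mm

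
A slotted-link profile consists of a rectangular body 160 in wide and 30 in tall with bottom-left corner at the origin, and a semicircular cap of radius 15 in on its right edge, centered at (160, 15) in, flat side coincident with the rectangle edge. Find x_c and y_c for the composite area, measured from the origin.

x_c = 85.92 in, y_c = 15.00 in

rectangular body: A = 160 × 30 = 4800.00, centroid at (80.00, 15.00).
semicircular end: A = ½π·15² = 353.43, centroid at (166.37, 15.00).
ΣA = 5153.43 in²
ΣAx_c = (4800.00)(80.00) + (353.43)(166.37) = 442798.67 in³
ΣAy_c = (4800.00)(15.00) + (353.43)(15.00) = 77301.44 in³
x_c = 442798.67 / 5153.43 = 85.92 in
y_c = 77301.44 / 5153.43 = 15.00 in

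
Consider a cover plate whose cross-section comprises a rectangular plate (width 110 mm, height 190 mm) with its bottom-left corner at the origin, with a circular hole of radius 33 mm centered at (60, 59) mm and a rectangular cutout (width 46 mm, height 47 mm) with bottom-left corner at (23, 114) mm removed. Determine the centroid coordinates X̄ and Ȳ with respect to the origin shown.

Part | A | x̄ᵢ | ȳᵢ | A·x̄ᵢ | A·ȳᵢ
plate | 20900.00 | 55.00 | 95.00 | 1149500.00 | 1985500.00
hole 1 | -3421.19 | 60.00 | 59.00 | -205271.66 | -201850.47
hole 2 | -2162.00 | 46.00 | 137.50 | -99452.00 | -297275.00
Σ | 15316.81 |  |  | 844776.34 | 1486374.53
X̄ = 844776.34 / 15316.81 = 55.15 mm
Ȳ = 1486374.53 / 15316.81 = 97.04 mm

X̄ = 55.15 mm, Ȳ = 97.04 mm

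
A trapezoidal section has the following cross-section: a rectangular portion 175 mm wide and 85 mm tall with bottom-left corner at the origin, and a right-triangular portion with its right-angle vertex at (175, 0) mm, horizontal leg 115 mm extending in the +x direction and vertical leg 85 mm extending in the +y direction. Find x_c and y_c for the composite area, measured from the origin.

x_c = 118.62 mm, y_c = 39.00 mm

rectangular portion: A = 175 × 85 = 14875.00, centroid at (87.50, 42.50).
triangular portion: A = ½·115·85 = 4887.50, centroid at (213.33, 28.33).
ΣA = 19762.50 mm²
ΣAx_c = (14875.00)(87.50) + (4887.50)(213.33) = 2344229.17 mm³
ΣAy_c = (14875.00)(42.50) + (4887.50)(28.33) = 770666.67 mm³
x_c = 2344229.17 / 19762.50 = 118.62 mm
y_c = 770666.67 / 19762.50 = 39.00 mm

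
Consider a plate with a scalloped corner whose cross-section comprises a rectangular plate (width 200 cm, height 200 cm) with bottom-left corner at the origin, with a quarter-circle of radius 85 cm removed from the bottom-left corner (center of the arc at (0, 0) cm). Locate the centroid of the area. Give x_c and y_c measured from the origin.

plate: A = 200 × 200 = 40000.00, centroid at (100.00, 100.00).
removed quarter-circle: A = −¼π·85² = -5674.50, centroid at (36.08, 36.08).
ΣA = 34325.50 cm²
ΣAx_c = (40000.00)(100.00) + (-5674.50)(36.08) = 3795291.67 cm³
ΣAy_c = (40000.00)(100.00) + (-5674.50)(36.08) = 3795291.67 cm³
x_c = 3795291.67 / 34325.50 = 110.57 cm
y_c = 3795291.67 / 34325.50 = 110.57 cm

x_c = 110.57 cm, y_c = 110.57 cm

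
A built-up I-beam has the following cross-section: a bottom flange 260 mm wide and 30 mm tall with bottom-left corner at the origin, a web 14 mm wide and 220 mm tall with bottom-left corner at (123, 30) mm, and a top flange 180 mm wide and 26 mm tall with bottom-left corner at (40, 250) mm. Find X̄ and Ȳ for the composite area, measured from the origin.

Part | A | x̄ᵢ | ȳᵢ | A·x̄ᵢ | A·ȳᵢ
bottom flange | 7800.00 | 130.00 | 15.00 | 1014000.00 | 117000.00
web | 3080.00 | 130.00 | 140.00 | 400400.00 | 431200.00
top flange | 4680.00 | 130.00 | 263.00 | 608400.00 | 1230840.00
Σ | 15560.00 |  |  | 2022800.00 | 1779040.00
X̄ = 2022800.00 / 15560.00 = 130.00 mm
Ȳ = 1779040.00 / 15560.00 = 114.33 mm

X̄ = 130.00 mm, Ȳ = 114.33 mm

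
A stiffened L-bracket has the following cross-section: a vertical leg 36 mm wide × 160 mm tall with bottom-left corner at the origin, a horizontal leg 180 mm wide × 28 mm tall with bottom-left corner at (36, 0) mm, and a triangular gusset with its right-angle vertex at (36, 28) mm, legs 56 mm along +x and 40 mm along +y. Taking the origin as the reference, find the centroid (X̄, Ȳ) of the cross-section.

vertical leg: A = 36 × 160 = 5760.00, centroid at (18.00, 80.00).
horizontal leg: A = 180 × 28 = 5040.00, centroid at (126.00, 14.00).
gusset: A = ½·56·40 = 1120.00, centroid at (54.67, 41.33).
ΣA = 11920.00 mm²
ΣAX̄ = (5760.00)(18.00) + (5040.00)(126.00) + (1120.00)(54.67) = 799946.67 mm³
ΣAȲ = (5760.00)(80.00) + (5040.00)(14.00) + (1120.00)(41.33) = 577653.33 mm³
X̄ = 799946.67 / 11920.00 = 67.11 mm
Ȳ = 577653.33 / 11920.00 = 48.46 mm

X̄ = 67.11 mm, Ȳ = 48.46 mm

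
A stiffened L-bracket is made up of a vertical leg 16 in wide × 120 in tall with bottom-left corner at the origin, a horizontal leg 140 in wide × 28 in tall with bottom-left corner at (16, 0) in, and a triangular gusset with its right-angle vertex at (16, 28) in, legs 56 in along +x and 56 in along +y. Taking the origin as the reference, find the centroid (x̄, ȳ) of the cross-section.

vertical leg: A = 16 × 120 = 1920.00, centroid at (8.00, 60.00).
horizontal leg: A = 140 × 28 = 3920.00, centroid at (86.00, 14.00).
gusset: A = ½·56·56 = 1568.00, centroid at (34.67, 46.67).
ΣA = 7408.00 in²
ΣAx̄ = (1920.00)(8.00) + (3920.00)(86.00) + (1568.00)(34.67) = 406837.33 in³
ΣAȳ = (1920.00)(60.00) + (3920.00)(14.00) + (1568.00)(46.67) = 243253.33 in³
x̄ = 406837.33 / 7408.00 = 54.92 in
ȳ = 243253.33 / 7408.00 = 32.84 in

x̄ = 54.92 in, ȳ = 32.84 in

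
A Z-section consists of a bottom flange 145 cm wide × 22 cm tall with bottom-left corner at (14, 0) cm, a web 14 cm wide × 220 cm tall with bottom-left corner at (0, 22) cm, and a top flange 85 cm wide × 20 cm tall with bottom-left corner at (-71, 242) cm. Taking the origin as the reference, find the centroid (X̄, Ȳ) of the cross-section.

bottom flange: A = 145 × 22 = 3190.00, centroid at (86.50, 11.00).
web: A = 14 × 220 = 3080.00, centroid at (7.00, 132.00).
top flange: A = 85 × 20 = 1700.00, centroid at (-28.50, 252.00).
ΣA = 7970.00 cm², ΣAX̄ = 249045.00 cm³, ΣAȲ = 870050.00 cm³.
X̄ = 249045.00/7970.00 = 31.25 cm; Ȳ = 870050.00/7970.00 = 109.17 cm.

X̄ = 31.25 cm, Ȳ = 109.17 cm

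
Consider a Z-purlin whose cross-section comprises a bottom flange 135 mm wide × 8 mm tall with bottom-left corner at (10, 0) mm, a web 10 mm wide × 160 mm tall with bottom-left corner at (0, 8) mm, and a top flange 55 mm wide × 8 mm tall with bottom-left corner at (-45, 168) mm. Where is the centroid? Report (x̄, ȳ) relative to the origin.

x̄ = 26.92 mm, ȳ = 70.77 mm

bottom flange: A = 135 × 8 = 1080.00, centroid at (77.50, 4.00).
web: A = 10 × 160 = 1600.00, centroid at (5.00, 88.00).
top flange: A = 55 × 8 = 440.00, centroid at (-17.50, 172.00).
ΣA = 3120.00 mm², ΣAx̄ = 84000.00 mm³, ΣAȳ = 220800.00 mm³.
x̄ = 84000.00/3120.00 = 26.92 mm; ȳ = 220800.00/3120.00 = 70.77 mm.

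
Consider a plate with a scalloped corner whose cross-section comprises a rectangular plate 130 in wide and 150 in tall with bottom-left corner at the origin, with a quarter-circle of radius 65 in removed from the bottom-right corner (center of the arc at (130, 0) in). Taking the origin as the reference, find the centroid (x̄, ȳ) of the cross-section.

x̄ = 57.33 in, ȳ = 84.72 in

plate: A = 130 × 150 = 19500.00, centroid at (65.00, 75.00).
removed quarter-circle: A = −¼π·65² = -3318.31, centroid at (102.41, 27.59).
ΣA = 16181.69 in²
ΣAx̄ = (19500.00)(65.00) + (-3318.31)(102.41) = 927661.73 in³
ΣAȳ = (19500.00)(75.00) + (-3318.31)(27.59) = 1370958.33 in³
x̄ = 927661.73 / 16181.69 = 57.33 in
ȳ = 1370958.33 / 16181.69 = 84.72 in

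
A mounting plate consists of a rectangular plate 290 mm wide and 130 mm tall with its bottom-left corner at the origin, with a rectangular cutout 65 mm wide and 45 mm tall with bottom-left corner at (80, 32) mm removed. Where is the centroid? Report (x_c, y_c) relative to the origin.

plate: A = 290 × 130 = 37700.00, centroid at (145.00, 65.00).
hole: A = −(65 × 45) = -2925.00, centroid at (112.50, 54.50).
ΣA = 34775.00 mm², ΣAx_c = 5137437.50 mm³, ΣAy_c = 2291087.50 mm³.
x_c = 5137437.50/34775.00 = 147.73 mm; y_c = 2291087.50/34775.00 = 65.88 mm.

x_c = 147.73 mm, y_c = 65.88 mm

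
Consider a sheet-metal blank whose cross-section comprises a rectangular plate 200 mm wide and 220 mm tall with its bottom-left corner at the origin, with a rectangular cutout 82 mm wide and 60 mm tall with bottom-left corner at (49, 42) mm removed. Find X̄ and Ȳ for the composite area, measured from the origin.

plate: A = 200 × 220 = 44000.00, centroid at (100.00, 110.00).
hole: A = −(82 × 60) = -4920.00, centroid at (90.00, 72.00).
ΣA = 39080.00 mm²
ΣAX̄ = (44000.00)(100.00) + (-4920.00)(90.00) = 3957200.00 mm³
ΣAȲ = (44000.00)(110.00) + (-4920.00)(72.00) = 4485760.00 mm³
X̄ = 3957200.00 / 39080.00 = 101.26 mm
Ȳ = 4485760.00 / 39080.00 = 114.78 mm

X̄ = 101.26 mm, Ȳ = 114.78 mm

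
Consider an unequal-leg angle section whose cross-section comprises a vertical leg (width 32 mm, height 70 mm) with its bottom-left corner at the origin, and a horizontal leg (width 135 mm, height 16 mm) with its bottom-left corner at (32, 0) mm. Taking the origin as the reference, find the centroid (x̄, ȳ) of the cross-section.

x̄ = 56.99 mm, ȳ = 21.75 mm

Part | A | x̄ᵢ | ȳᵢ | A·x̄ᵢ | A·ȳᵢ
vertical leg | 2240.00 | 16.00 | 35.00 | 35840.00 | 78400.00
horizontal leg | 2160.00 | 99.50 | 8.00 | 214920.00 | 17280.00
Σ | 4400.00 |  |  | 250760.00 | 95680.00
x̄ = 250760.00 / 4400.00 = 56.99 mm
ȳ = 95680.00 / 4400.00 = 21.75 mm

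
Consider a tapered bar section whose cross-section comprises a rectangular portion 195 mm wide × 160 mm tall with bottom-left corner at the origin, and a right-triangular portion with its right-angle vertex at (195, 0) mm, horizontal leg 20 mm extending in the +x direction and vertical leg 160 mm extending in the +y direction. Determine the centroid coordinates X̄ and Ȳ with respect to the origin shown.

rectangular portion: A = 195 × 160 = 31200.00, centroid at (97.50, 80.00).
triangular portion: A = ½·20·160 = 1600.00, centroid at (201.67, 53.33).
ΣA = 32800.00 mm², ΣAX̄ = 3364666.67 mm³, ΣAȲ = 2581333.33 mm³.
X̄ = 3364666.67/32800.00 = 102.58 mm; Ȳ = 2581333.33/32800.00 = 78.70 mm.

X̄ = 102.58 mm, Ȳ = 78.70 mm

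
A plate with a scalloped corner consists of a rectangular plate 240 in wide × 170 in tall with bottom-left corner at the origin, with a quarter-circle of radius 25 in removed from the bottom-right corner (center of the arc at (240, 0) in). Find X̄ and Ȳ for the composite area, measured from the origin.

plate: A = 240 × 170 = 40800.00, centroid at (120.00, 85.00).
removed quarter-circle: A = −¼π·25² = -490.87, centroid at (229.39, 10.61).
ΣA = 40309.13 in², ΣAX̄ = 4783398.61 in³, ΣAȲ = 3462791.67 in³.
X̄ = 4783398.61/40309.13 = 118.67 in; Ȳ = 3462791.67/40309.13 = 85.91 in.

X̄ = 118.67 in, Ȳ = 85.91 in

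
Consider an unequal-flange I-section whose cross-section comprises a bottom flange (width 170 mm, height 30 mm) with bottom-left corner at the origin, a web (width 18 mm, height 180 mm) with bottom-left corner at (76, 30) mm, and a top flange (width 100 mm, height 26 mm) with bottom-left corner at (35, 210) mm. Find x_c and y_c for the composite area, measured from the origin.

bottom flange: A = 170 × 30 = 5100.00, centroid at (85.00, 15.00).
web: A = 18 × 180 = 3240.00, centroid at (85.00, 120.00).
top flange: A = 100 × 26 = 2600.00, centroid at (85.00, 223.00).
ΣA = 10940.00 mm²
ΣAx_c = (5100.00)(85.00) + (3240.00)(85.00) + (2600.00)(85.00) = 929900.00 mm³
ΣAy_c = (5100.00)(15.00) + (3240.00)(120.00) + (2600.00)(223.00) = 1045100.00 mm³
x_c = 929900.00 / 10940.00 = 85.00 mm
y_c = 1045100.00 / 10940.00 = 95.53 mm

x_c = 85.00 mm, y_c = 95.53 mm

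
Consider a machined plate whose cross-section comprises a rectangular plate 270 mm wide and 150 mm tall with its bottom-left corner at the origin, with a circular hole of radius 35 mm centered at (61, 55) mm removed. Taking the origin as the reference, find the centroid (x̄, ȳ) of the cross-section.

plate: A = 270 × 150 = 40500.00, centroid at (135.00, 75.00).
hole: A = −π·35² = -3848.45, centroid at (61.00, 55.00).
ΣA = 36651.55 mm²
ΣAx̄ = (40500.00)(135.00) + (-3848.45)(61.00) = 5232744.49 mm³
ΣAȳ = (40500.00)(75.00) + (-3848.45)(55.00) = 2825835.19 mm³
x̄ = 5232744.49 / 36651.55 = 142.77 mm
ȳ = 2825835.19 / 36651.55 = 77.10 mm

x̄ = 142.77 mm, ȳ = 77.10 mm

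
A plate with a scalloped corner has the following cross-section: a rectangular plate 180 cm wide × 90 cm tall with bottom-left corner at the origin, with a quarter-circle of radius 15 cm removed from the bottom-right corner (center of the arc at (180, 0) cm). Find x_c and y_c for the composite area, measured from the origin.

plate: A = 180 × 90 = 16200.00, centroid at (90.00, 45.00).
removed quarter-circle: A = −¼π·15² = -176.71, centroid at (173.63, 6.37).
ΣA = 16023.29 cm²
ΣAx_c = (16200.00)(90.00) + (-176.71)(173.63) = 1427316.37 cm³
ΣAy_c = (16200.00)(45.00) + (-176.71)(6.37) = 727875.00 cm³
x_c = 1427316.37 / 16023.29 = 89.08 cm
y_c = 727875.00 / 16023.29 = 45.43 cm

x_c = 89.08 cm, y_c = 45.43 cm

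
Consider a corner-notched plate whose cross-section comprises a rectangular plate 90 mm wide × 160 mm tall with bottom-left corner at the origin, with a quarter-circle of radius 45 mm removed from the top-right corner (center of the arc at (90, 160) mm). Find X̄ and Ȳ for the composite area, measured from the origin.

plate: A = 90 × 160 = 14400.00, centroid at (45.00, 80.00).
removed quarter-circle: A = −¼π·45² = -1590.43, centroid at (70.90, 140.90).
ΣA = 12809.57 mm², ΣAX̄ = 535236.18 mm³, ΣAȲ = 927906.00 mm³.
X̄ = 535236.18/12809.57 = 41.78 mm; Ȳ = 927906.00/12809.57 = 72.44 mm.

X̄ = 41.78 mm, Ȳ = 72.44 mm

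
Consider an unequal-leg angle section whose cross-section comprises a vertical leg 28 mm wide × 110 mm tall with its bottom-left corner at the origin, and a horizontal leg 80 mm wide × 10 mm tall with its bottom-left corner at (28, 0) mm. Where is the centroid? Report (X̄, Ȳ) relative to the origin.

X̄ = 25.13 mm, Ȳ = 44.69 mm

vertical leg: A = 28 × 110 = 3080.00, centroid at (14.00, 55.00).
horizontal leg: A = 80 × 10 = 800.00, centroid at (68.00, 5.00).
ΣA = 3880.00 mm²
ΣAX̄ = (3080.00)(14.00) + (800.00)(68.00) = 97520.00 mm³
ΣAȲ = (3080.00)(55.00) + (800.00)(5.00) = 173400.00 mm³
X̄ = 97520.00 / 3880.00 = 25.13 mm
Ȳ = 173400.00 / 3880.00 = 44.69 mm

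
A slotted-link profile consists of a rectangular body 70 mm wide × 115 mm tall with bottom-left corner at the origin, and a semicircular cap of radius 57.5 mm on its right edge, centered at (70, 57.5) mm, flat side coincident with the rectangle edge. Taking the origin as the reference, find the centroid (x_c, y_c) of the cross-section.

rectangular body: A = 70 × 115 = 8050.00, centroid at (35.00, 57.50).
semicircular end: A = ½π·57.5² = 5193.45, centroid at (94.40, 57.50).
ΣA = 13243.45 mm², ΣAx_c = 772030.76 mm³, ΣAy_c = 761498.11 mm³.
x_c = 772030.76/13243.45 = 58.30 mm; y_c = 761498.11/13243.45 = 57.50 mm.

x_c = 58.30 mm, y_c = 57.50 mm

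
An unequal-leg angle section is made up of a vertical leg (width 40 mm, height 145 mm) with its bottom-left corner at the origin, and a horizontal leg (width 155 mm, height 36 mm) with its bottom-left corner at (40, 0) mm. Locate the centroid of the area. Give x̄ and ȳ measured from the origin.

vertical leg: A = 40 × 145 = 5800.00, centroid at (20.00, 72.50).
horizontal leg: A = 155 × 36 = 5580.00, centroid at (117.50, 18.00).
ΣA = 11380.00 mm²
ΣAx̄ = (5800.00)(20.00) + (5580.00)(117.50) = 771650.00 mm³
ΣAȳ = (5800.00)(72.50) + (5580.00)(18.00) = 520940.00 mm³
x̄ = 771650.00 / 11380.00 = 67.81 mm
ȳ = 520940.00 / 11380.00 = 45.78 mm

x̄ = 67.81 mm, ȳ = 45.78 mm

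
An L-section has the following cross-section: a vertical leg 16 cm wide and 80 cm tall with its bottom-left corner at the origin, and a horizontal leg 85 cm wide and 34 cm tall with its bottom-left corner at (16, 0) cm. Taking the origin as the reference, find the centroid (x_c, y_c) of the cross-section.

x_c = 43.00 cm, y_c = 24.06 cm

vertical leg: A = 16 × 80 = 1280.00, centroid at (8.00, 40.00).
horizontal leg: A = 85 × 34 = 2890.00, centroid at (58.50, 17.00).
ΣA = 4170.00 cm²
ΣAx_c = (1280.00)(8.00) + (2890.00)(58.50) = 179305.00 cm³
ΣAy_c = (1280.00)(40.00) + (2890.00)(17.00) = 100330.00 cm³
x_c = 179305.00 / 4170.00 = 43.00 cm
y_c = 100330.00 / 4170.00 = 24.06 cm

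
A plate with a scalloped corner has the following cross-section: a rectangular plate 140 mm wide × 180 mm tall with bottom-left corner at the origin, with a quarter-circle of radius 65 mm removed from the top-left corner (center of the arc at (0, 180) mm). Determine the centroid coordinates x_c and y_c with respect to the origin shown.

Part | A | x̄ᵢ | ȳᵢ | A·x̄ᵢ | A·ȳᵢ
plate | 25200.00 | 70.00 | 90.00 | 1764000.00 | 2268000.00
removed quarter-circle | -3318.31 | 27.59 | 152.41 | -91541.67 | -505753.64
Σ | 21881.69 |  |  | 1672458.33 | 1762246.36
x_c = 1672458.33 / 21881.69 = 76.43 mm
y_c = 1762246.36 / 21881.69 = 80.54 mm

x_c = 76.43 mm, y_c = 80.54 mm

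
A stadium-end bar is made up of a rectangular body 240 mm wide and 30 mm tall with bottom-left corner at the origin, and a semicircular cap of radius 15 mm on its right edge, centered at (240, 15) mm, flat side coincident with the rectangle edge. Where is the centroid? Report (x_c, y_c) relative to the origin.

x_c = 125.91 mm, y_c = 15.00 mm

Part | A | x̄ᵢ | ȳᵢ | A·x̄ᵢ | A·ȳᵢ
rectangular body | 7200.00 | 120.00 | 15.00 | 864000.00 | 108000.00
semicircular end | 353.43 | 246.37 | 15.00 | 87073.00 | 5301.44
Σ | 7553.43 |  |  | 951073.00 | 113301.44
x_c = 951073.00 / 7553.43 = 125.91 mm
y_c = 113301.44 / 7553.43 = 15.00 mm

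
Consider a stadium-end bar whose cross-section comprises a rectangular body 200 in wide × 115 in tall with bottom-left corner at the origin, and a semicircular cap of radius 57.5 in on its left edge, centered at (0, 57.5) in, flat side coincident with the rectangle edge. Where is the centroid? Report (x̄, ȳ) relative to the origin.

Part | A | x̄ᵢ | ȳᵢ | A·x̄ᵢ | A·ȳᵢ
rectangular body | 23000.00 | 100.00 | 57.50 | 2300000.00 | 1322500.00
semicircular end | 5193.45 | -24.40 | 57.50 | -126739.58 | 298623.11
Σ | 28193.45 |  |  | 2173260.42 | 1621123.11
x̄ = 2173260.42 / 28193.45 = 77.08 in
ȳ = 1621123.11 / 28193.45 = 57.50 in

x̄ = 77.08 in, ȳ = 57.50 in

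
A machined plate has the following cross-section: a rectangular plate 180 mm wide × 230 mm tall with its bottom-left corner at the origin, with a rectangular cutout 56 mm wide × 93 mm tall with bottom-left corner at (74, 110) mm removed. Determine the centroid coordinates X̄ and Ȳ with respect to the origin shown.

Part | A | x̄ᵢ | ȳᵢ | A·x̄ᵢ | A·ȳᵢ
plate | 41400.00 | 90.00 | 115.00 | 3726000.00 | 4761000.00
hole | -5208.00 | 102.00 | 156.50 | -531216.00 | -815052.00
Σ | 36192.00 |  |  | 3194784.00 | 3945948.00
X̄ = 3194784.00 / 36192.00 = 88.27 mm
Ȳ = 3945948.00 / 36192.00 = 109.03 mm

X̄ = 88.27 mm, Ȳ = 109.03 mm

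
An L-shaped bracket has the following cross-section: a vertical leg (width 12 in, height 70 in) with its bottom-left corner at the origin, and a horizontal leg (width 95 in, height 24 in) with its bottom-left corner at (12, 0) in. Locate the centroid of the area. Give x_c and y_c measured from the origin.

vertical leg: A = 12 × 70 = 840.00, centroid at (6.00, 35.00).
horizontal leg: A = 95 × 24 = 2280.00, centroid at (59.50, 12.00).
ΣA = 3120.00 in²
ΣAx_c = (840.00)(6.00) + (2280.00)(59.50) = 140700.00 in³
ΣAy_c = (840.00)(35.00) + (2280.00)(12.00) = 56760.00 in³
x_c = 140700.00 / 3120.00 = 45.10 in
y_c = 56760.00 / 3120.00 = 18.19 in

x_c = 45.10 in, y_c = 18.19 in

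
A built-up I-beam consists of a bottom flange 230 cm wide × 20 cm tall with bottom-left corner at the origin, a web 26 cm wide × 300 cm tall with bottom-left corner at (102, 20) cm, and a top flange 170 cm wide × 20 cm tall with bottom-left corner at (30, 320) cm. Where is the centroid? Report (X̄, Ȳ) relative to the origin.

bottom flange: A = 230 × 20 = 4600.00, centroid at (115.00, 10.00).
web: A = 26 × 300 = 7800.00, centroid at (115.00, 170.00).
top flange: A = 170 × 20 = 3400.00, centroid at (115.00, 330.00).
ΣA = 15800.00 cm², ΣAX̄ = 1817000.00 cm³, ΣAȲ = 2494000.00 cm³.
X̄ = 1817000.00/15800.00 = 115.00 cm; Ȳ = 2494000.00/15800.00 = 157.85 cm.

X̄ = 115.00 cm, Ȳ = 157.85 cm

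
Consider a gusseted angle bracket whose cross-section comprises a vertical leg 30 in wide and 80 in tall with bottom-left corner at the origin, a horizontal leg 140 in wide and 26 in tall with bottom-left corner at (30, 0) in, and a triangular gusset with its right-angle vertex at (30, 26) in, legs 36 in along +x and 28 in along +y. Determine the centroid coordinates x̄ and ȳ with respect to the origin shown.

vertical leg: A = 30 × 80 = 2400.00, centroid at (15.00, 40.00).
horizontal leg: A = 140 × 26 = 3640.00, centroid at (100.00, 13.00).
gusset: A = ½·36·28 = 504.00, centroid at (42.00, 35.33).
ΣA = 6544.00 in²
ΣAx̄ = (2400.00)(15.00) + (3640.00)(100.00) + (504.00)(42.00) = 421168.00 in³
ΣAȳ = (2400.00)(40.00) + (3640.00)(13.00) + (504.00)(35.33) = 161128.00 in³
x̄ = 421168.00 / 6544.00 = 64.36 in
ȳ = 161128.00 / 6544.00 = 24.62 in

x̄ = 64.36 in, ȳ = 24.62 in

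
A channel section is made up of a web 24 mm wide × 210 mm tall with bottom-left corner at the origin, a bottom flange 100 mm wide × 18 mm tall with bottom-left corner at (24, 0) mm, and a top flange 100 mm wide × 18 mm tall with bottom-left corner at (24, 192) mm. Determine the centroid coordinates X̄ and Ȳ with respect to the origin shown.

X̄ = 37.83 mm, Ȳ = 105.00 mm

Part | A | x̄ᵢ | ȳᵢ | A·x̄ᵢ | A·ȳᵢ
web | 5040.00 | 12.00 | 105.00 | 60480.00 | 529200.00
bottom flange | 1800.00 | 74.00 | 9.00 | 133200.00 | 16200.00
top flange | 1800.00 | 74.00 | 201.00 | 133200.00 | 361800.00
Σ | 8640.00 |  |  | 326880.00 | 907200.00
X̄ = 326880.00 / 8640.00 = 37.83 mm
Ȳ = 907200.00 / 8640.00 = 105.00 mm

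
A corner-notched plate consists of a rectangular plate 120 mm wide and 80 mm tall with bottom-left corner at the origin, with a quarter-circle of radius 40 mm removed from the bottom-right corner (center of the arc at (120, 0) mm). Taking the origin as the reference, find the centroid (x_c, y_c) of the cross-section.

x_c = 53.52 mm, y_c = 43.47 mm

plate: A = 120 × 80 = 9600.00, centroid at (60.00, 40.00).
removed quarter-circle: A = −¼π·40² = -1256.64, centroid at (103.02, 16.98).
ΣA = 8343.36 mm², ΣAx_c = 446536.89 mm³, ΣAy_c = 362666.67 mm³.
x_c = 446536.89/8343.36 = 53.52 mm; y_c = 362666.67/8343.36 = 43.47 mm.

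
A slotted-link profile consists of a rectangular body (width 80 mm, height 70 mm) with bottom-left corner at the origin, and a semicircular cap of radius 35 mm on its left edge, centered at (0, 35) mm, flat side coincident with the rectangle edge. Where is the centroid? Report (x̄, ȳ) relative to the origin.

rectangular body: A = 80 × 70 = 5600.00, centroid at (40.00, 35.00).
semicircular end: A = ½π·35² = 1924.23, centroid at (-14.85, 35.00).
ΣA = 7524.23 mm², ΣAx̄ = 195416.67 mm³, ΣAȳ = 263347.89 mm³.
x̄ = 195416.67/7524.23 = 25.97 mm; ȳ = 263347.89/7524.23 = 35.00 mm.

x̄ = 25.97 mm, ȳ = 35.00 mm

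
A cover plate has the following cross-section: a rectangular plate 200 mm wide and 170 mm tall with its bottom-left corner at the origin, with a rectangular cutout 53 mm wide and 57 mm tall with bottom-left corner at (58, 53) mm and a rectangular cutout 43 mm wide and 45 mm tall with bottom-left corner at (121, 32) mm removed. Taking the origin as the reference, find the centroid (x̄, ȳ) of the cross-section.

x̄ = 98.78 mm, ȳ = 87.40 mm

plate: A = 200 × 170 = 34000.00, centroid at (100.00, 85.00).
hole 1: A = −(53 × 57) = -3021.00, centroid at (84.50, 81.50).
hole 2: A = −(43 × 45) = -1935.00, centroid at (142.50, 54.50).
ΣA = 29044.00 mm²
ΣAx̄ = (34000.00)(100.00) + (-3021.00)(84.50) + (-1935.00)(142.50) = 2868988.00 mm³
ΣAȳ = (34000.00)(85.00) + (-3021.00)(81.50) + (-1935.00)(54.50) = 2538331.00 mm³
x̄ = 2868988.00 / 29044.00 = 98.78 mm
ȳ = 2538331.00 / 29044.00 = 87.40 mm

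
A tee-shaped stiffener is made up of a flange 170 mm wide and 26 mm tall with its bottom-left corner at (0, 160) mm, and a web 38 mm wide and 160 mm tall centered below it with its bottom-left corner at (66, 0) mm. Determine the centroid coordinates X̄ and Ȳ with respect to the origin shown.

X̄ = 85.00 mm, Ȳ = 119.15 mm

web: A = 38 × 160 = 6080.00, centroid at (85.00, 80.00).
flange: A = 170 × 26 = 4420.00, centroid at (85.00, 173.00).
ΣA = 10500.00 mm², ΣAX̄ = 892500.00 mm³, ΣAȲ = 1251060.00 mm³.
X̄ = 892500.00/10500.00 = 85.00 mm; Ȳ = 1251060.00/10500.00 = 119.15 mm.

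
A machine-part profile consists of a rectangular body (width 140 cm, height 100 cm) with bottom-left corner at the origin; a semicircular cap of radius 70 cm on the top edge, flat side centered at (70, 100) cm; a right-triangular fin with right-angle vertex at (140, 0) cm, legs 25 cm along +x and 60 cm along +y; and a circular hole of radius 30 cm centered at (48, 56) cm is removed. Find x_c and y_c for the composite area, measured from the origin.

rectangular body: A = 140 × 100 = 14000.00, centroid at (70.00, 50.00).
semicircular top: A = ½π·70² = 7696.90, centroid at (70.00, 129.71).
triangular fin: A = ½·25·60 = 750.00, centroid at (148.33, 20.00).
hole: A = −π·30² = -2827.43, centroid at (48.00, 56.00).
ΣA = 19619.47 cm², ΣAx_c = 1494316.34 cm³, ΣAy_c = 1555020.60 cm³.
x_c = 1494316.34/19619.47 = 76.16 cm; y_c = 1555020.60/19619.47 = 79.26 cm.

x_c = 76.16 cm, y_c = 79.26 cm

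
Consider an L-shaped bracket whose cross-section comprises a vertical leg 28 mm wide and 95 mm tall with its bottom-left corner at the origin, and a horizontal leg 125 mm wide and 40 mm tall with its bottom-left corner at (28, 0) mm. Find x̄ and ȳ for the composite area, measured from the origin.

x̄ = 63.93 mm, ȳ = 29.55 mm

vertical leg: A = 28 × 95 = 2660.00, centroid at (14.00, 47.50).
horizontal leg: A = 125 × 40 = 5000.00, centroid at (90.50, 20.00).
ΣA = 7660.00 mm², ΣAx̄ = 489740.00 mm³, ΣAȳ = 226350.00 mm³.
x̄ = 489740.00/7660.00 = 63.93 mm; ȳ = 226350.00/7660.00 = 29.55 mm.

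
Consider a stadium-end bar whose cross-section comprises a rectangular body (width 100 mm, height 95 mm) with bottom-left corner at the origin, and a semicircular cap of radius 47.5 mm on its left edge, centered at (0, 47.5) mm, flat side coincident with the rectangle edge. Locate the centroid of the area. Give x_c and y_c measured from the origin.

x_c = 30.94 mm, y_c = 47.50 mm

rectangular body: A = 100 × 95 = 9500.00, centroid at (50.00, 47.50).
semicircular end: A = ½π·47.5² = 3544.11, centroid at (-20.16, 47.50).
ΣA = 13044.11 mm², ΣAx_c = 403552.08 mm³, ΣAy_c = 619595.19 mm³.
x_c = 403552.08/13044.11 = 30.94 mm; y_c = 619595.19/13044.11 = 47.50 mm.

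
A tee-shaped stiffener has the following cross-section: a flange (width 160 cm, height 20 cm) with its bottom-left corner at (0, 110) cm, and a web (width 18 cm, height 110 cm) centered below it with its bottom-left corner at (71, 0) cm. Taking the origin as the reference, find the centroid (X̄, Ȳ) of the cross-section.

X̄ = 80.00 cm, Ȳ = 95.15 cm

web: A = 18 × 110 = 1980.00, centroid at (80.00, 55.00).
flange: A = 160 × 20 = 3200.00, centroid at (80.00, 120.00).
ΣA = 5180.00 cm²
ΣAX̄ = (1980.00)(80.00) + (3200.00)(80.00) = 414400.00 cm³
ΣAȲ = (1980.00)(55.00) + (3200.00)(120.00) = 492900.00 cm³
X̄ = 414400.00 / 5180.00 = 80.00 cm
Ȳ = 492900.00 / 5180.00 = 95.15 cm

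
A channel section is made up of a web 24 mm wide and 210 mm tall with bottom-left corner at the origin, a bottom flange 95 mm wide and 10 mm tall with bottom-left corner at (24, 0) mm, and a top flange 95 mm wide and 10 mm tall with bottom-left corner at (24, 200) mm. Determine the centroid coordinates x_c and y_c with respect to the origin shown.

x_c = 28.29 mm, y_c = 105.00 mm

web: A = 24 × 210 = 5040.00, centroid at (12.00, 105.00).
bottom flange: A = 95 × 10 = 950.00, centroid at (71.50, 5.00).
top flange: A = 95 × 10 = 950.00, centroid at (71.50, 205.00).
ΣA = 6940.00 mm², ΣAx_c = 196330.00 mm³, ΣAy_c = 728700.00 mm³.
x_c = 196330.00/6940.00 = 28.29 mm; y_c = 728700.00/6940.00 = 105.00 mm.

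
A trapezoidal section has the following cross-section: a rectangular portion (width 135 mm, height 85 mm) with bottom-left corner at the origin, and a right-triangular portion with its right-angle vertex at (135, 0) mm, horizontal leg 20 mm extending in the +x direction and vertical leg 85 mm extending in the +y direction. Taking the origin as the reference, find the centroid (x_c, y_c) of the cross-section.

x_c = 72.61 mm, y_c = 41.52 mm

Part | A | x̄ᵢ | ȳᵢ | A·x̄ᵢ | A·ȳᵢ
rectangular portion | 11475.00 | 67.50 | 42.50 | 774562.50 | 487687.50
triangular portion | 850.00 | 141.67 | 28.33 | 120416.67 | 24083.33
Σ | 12325.00 |  |  | 894979.17 | 511770.83
x_c = 894979.17 / 12325.00 = 72.61 mm
y_c = 511770.83 / 12325.00 = 41.52 mm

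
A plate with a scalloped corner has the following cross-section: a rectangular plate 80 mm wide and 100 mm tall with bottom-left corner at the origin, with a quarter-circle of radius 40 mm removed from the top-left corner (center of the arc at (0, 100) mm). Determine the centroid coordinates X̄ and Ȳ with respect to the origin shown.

Part | A | x̄ᵢ | ȳᵢ | A·x̄ᵢ | A·ȳᵢ
plate | 8000.00 | 40.00 | 50.00 | 320000.00 | 400000.00
removed quarter-circle | -1256.64 | 16.98 | 83.02 | -21333.33 | -104330.37
Σ | 6743.36 |  |  | 298666.67 | 295669.63
X̄ = 298666.67 / 6743.36 = 44.29 mm
Ȳ = 295669.63 / 6743.36 = 43.85 mm

X̄ = 44.29 mm, Ȳ = 43.85 mm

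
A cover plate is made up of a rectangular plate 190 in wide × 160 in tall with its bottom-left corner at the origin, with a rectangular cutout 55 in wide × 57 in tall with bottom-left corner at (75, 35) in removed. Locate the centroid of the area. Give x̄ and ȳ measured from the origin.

x̄ = 94.14 in, ȳ = 81.90 in

Part | A | x̄ᵢ | ȳᵢ | A·x̄ᵢ | A·ȳᵢ
plate | 30400.00 | 95.00 | 80.00 | 2888000.00 | 2432000.00
hole | -3135.00 | 102.50 | 63.50 | -321337.50 | -199072.50
Σ | 27265.00 |  |  | 2566662.50 | 2232927.50
x̄ = 2566662.50 / 27265.00 = 94.14 in
ȳ = 2232927.50 / 27265.00 = 81.90 in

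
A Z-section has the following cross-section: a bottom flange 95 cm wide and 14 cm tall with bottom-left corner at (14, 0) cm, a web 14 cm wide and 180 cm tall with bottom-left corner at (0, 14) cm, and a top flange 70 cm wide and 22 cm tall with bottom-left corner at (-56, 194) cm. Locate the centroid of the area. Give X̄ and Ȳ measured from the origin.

bottom flange: A = 95 × 14 = 1330.00, centroid at (61.50, 7.00).
web: A = 14 × 180 = 2520.00, centroid at (7.00, 104.00).
top flange: A = 70 × 22 = 1540.00, centroid at (-21.00, 205.00).
ΣA = 5390.00 cm², ΣAX̄ = 67095.00 cm³, ΣAȲ = 587090.00 cm³.
X̄ = 67095.00/5390.00 = 12.45 cm; Ȳ = 587090.00/5390.00 = 108.92 cm.

X̄ = 12.45 cm, Ȳ = 108.92 cm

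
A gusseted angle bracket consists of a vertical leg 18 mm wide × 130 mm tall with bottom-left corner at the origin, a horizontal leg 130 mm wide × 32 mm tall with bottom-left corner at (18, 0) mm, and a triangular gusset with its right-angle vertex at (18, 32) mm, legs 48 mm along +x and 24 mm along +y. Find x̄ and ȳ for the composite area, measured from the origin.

x̄ = 54.54 mm, ȳ = 34.16 mm

vertical leg: A = 18 × 130 = 2340.00, centroid at (9.00, 65.00).
horizontal leg: A = 130 × 32 = 4160.00, centroid at (83.00, 16.00).
gusset: A = ½·48·24 = 576.00, centroid at (34.00, 40.00).
ΣA = 7076.00 mm², ΣAx̄ = 385924.00 mm³, ΣAȳ = 241700.00 mm³.
x̄ = 385924.00/7076.00 = 54.54 mm; ȳ = 241700.00/7076.00 = 34.16 mm.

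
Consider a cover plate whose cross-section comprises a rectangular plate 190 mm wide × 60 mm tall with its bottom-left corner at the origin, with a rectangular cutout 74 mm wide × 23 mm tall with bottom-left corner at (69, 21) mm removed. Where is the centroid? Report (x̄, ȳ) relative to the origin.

Part | A | x̄ᵢ | ȳᵢ | A·x̄ᵢ | A·ȳᵢ
plate | 11400.00 | 95.00 | 30.00 | 1083000.00 | 342000.00
hole | -1702.00 | 106.00 | 32.50 | -180412.00 | -55315.00
Σ | 9698.00 |  |  | 902588.00 | 286685.00
x̄ = 902588.00 / 9698.00 = 93.07 mm
ȳ = 286685.00 / 9698.00 = 29.56 mm

x̄ = 93.07 mm, ȳ = 29.56 mm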